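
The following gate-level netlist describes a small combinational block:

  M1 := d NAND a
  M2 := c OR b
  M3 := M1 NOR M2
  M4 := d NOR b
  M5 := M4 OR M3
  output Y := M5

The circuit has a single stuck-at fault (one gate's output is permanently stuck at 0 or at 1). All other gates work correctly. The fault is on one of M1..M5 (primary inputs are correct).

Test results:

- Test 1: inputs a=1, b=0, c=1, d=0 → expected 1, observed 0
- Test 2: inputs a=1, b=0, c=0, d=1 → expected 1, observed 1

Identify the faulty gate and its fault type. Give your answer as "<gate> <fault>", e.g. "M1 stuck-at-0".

M4 stuck-at-0

Fault-free values for test 1 (a=1, b=0, c=1, d=0): M1=1, M2=1, M3=0, M4=1, M5=1, giving Y=1. Observed 0.
Test 1: faults giving observed 0 are {M4 stuck-at-0, M5 stuck-at-0}.
Test 2 (a=1, b=0, c=0, d=1): fault-free M1=0, M2=0, M3=1, M4=0, M5=1 → 1; observed 1. Eliminates M5 stuck-at-0.
Only M4 stuck-at-0 is consistent with every test.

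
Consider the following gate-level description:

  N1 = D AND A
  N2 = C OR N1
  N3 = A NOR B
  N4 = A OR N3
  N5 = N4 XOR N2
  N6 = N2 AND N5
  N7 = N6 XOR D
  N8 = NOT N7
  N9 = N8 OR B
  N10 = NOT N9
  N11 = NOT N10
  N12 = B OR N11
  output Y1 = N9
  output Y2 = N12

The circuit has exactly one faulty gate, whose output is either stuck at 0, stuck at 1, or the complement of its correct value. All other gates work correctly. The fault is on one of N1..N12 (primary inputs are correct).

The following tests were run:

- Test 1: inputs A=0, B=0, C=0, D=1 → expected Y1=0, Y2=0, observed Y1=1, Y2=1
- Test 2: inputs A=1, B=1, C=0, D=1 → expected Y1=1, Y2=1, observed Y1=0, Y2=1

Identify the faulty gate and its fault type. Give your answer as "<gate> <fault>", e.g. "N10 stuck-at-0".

Fault-free values for test 1 (A=0, B=0, C=0, D=1): N1=0, N2=0, N3=1, N4=1, N5=1, N6=0, N7=1, N8=0, N9=0, N10=1, N11=0, N12=0, giving Y1=0, Y2=0. Observed Y1=1, Y2=1.
Test 1: faults giving observed Y1=1, Y2=1 are {N6 stuck-at-1, N6 inverted output, N7 stuck-at-0, N7 inverted output, N8 stuck-at-1, N8 inverted output, N9 stuck-at-1, N9 inverted output}.
Test 2 (A=1, B=1, C=0, D=1): fault-free N1=1, N2=1, N3=0, N4=1, N5=0, N6=0, N7=1, N8=0, N9=1, N10=0, N11=1, N12=1 → Y1=1, Y2=1; observed Y1=0, Y2=1. Eliminates N6 stuck-at-1, N6 inverted output, N7 stuck-at-0, N7 inverted output, N8 stuck-at-1, N8 inverted output, N9 stuck-at-1.
Only N9 inverted output is consistent with every test.

N9 inverted output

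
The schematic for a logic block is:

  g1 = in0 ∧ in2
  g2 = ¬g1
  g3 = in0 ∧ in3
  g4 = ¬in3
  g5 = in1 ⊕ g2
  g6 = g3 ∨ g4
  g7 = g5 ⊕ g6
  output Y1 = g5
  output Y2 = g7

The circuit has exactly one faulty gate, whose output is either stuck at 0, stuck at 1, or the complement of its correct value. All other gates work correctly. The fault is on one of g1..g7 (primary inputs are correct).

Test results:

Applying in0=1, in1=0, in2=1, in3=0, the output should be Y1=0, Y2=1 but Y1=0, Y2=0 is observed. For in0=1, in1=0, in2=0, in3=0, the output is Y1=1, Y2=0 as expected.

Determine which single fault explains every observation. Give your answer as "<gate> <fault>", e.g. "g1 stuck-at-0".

Fault-free values for test 1 (in0=1, in1=0, in2=1, in3=0): g1=1, g2=0, g3=0, g4=1, g5=0, g6=1, g7=1, giving Y1=0, Y2=1. Observed Y1=0, Y2=0.
Test 1: faults giving observed Y1=0, Y2=0 are {g4 stuck-at-0, g4 inverted output, g6 stuck-at-0, g6 inverted output, g7 stuck-at-0, g7 inverted output}.
Test 2 (in0=1, in1=0, in2=0, in3=0): fault-free g1=0, g2=1, g3=0, g4=1, g5=1, g6=1, g7=0 → Y1=1, Y2=0; observed Y1=1, Y2=0. Eliminates g4 stuck-at-0, g4 inverted output, g6 stuck-at-0, g6 inverted output, g7 inverted output.
Only g7 stuck-at-0 is consistent with every test.

g7 stuck-at-0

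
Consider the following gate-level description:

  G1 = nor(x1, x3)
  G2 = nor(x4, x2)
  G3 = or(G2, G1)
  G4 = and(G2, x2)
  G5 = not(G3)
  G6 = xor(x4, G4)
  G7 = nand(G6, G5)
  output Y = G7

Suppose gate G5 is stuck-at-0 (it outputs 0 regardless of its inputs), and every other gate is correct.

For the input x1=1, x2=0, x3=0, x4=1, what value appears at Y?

1

Propagate with G5 forced: G1=0, G2=0, G3=0, G4=0, G5=0 [stuck-at-0], G6=1, G7=1.
So Y = 1. (Without the fault it would be 0.)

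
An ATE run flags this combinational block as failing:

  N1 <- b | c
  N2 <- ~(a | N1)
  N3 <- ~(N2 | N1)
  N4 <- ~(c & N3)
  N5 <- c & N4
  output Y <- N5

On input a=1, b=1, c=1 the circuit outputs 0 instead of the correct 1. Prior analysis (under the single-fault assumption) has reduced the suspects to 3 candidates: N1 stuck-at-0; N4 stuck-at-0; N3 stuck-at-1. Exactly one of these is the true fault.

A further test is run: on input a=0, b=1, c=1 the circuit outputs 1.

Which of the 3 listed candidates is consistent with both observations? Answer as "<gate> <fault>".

Evaluate each candidate on input a=0, b=1, c=1:
  N1 stuck-at-0: N1=0 [stuck-at-0], N2=1, N3=0, N4=1, N5=1 → 1 — matches
  N4 stuck-at-0: N1=1, N2=0, N3=0, N4=0 [stuck-at-0], N5=0 → 0 — eliminated
  N3 stuck-at-1: N1=1, N2=0, N3=1 [stuck-at-1], N4=0, N5=0 → 0 — eliminated
Only N1 stuck-at-0 reproduces the observed 1.

N1 stuck-at-0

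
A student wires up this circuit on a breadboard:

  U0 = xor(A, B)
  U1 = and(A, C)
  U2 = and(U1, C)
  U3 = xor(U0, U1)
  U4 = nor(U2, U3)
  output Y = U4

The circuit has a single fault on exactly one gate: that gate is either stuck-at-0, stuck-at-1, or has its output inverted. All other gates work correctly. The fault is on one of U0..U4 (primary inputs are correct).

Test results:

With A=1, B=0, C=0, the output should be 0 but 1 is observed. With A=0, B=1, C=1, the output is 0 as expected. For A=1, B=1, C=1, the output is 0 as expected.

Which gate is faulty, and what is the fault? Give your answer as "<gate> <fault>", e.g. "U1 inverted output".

Fault-free values for test 1 (A=1, B=0, C=0): U0=1, U1=0, U2=0, U3=1, U4=0, giving Y=0. Observed 1.
Test 1: faults giving observed 1 are {U0 stuck-at-0, U0 inverted output, U1 stuck-at-1, U1 inverted output, U3 stuck-at-0, U3 inverted output, U4 stuck-at-1, U4 inverted output}.
Test 2 (A=0, B=1, C=1): fault-free U0=1, U1=0, U2=0, U3=1, U4=0 → 0; observed 0. Eliminates U0 stuck-at-0, U0 inverted output, U3 stuck-at-0, U3 inverted output, U4 stuck-at-1, U4 inverted output.
Test 3 (A=1, B=1, C=1): fault-free U0=0, U1=1, U2=1, U3=1, U4=0 → 0; observed 0. Eliminates U1 inverted output.
Only U1 stuck-at-1 is consistent with every test.

U1 stuck-at-1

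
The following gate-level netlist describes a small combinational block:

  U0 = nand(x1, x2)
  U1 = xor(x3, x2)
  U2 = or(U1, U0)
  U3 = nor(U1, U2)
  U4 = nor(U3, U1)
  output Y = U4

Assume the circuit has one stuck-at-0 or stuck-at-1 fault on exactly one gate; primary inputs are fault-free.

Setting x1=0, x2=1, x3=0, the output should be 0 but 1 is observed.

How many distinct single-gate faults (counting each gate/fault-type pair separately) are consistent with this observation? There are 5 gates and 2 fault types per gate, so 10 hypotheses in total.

Fault-free: U0=1, U1=1, U2=1, U3=0, U4=0 → 0. Observed 1.
  U0 stuck-at-0: output 0 ✗
  U0 stuck-at-1: output 0 ✗
  U1 stuck-at-0: output 1 ✓
  U1 stuck-at-1: output 0 ✗
  U2 stuck-at-0: output 0 ✗
  U2 stuck-at-1: output 0 ✗
  U3 stuck-at-0: output 0 ✗
  U3 stuck-at-1: output 0 ✗
  U4 stuck-at-0: output 0 ✗
  U4 stuck-at-1: output 1 ✓
Consistent faults: {U1 stuck-at-0, U4 stuck-at-1} — 2 in all.

2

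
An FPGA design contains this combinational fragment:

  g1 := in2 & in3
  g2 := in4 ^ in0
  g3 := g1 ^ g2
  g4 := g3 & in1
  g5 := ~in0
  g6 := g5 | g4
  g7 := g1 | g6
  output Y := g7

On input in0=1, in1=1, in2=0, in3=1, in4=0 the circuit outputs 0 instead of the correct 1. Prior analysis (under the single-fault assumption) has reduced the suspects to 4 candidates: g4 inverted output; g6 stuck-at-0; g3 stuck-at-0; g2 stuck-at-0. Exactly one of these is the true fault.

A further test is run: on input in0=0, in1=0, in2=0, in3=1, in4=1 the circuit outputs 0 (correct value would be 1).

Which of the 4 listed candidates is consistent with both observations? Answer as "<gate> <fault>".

Evaluate each candidate on input in0=0, in1=0, in2=0, in3=1, in4=1:
  g4 inverted output: g1=0, g2=1, g3=1, g4=1 [inverted output], g5=1, g6=1, g7=1 → 1 — eliminated
  g6 stuck-at-0: g1=0, g2=1, g3=1, g4=0, g5=1, g6=0 [stuck-at-0], g7=0 → 0 — matches
  g3 stuck-at-0: g1=0, g2=1, g3=0 [stuck-at-0], g4=0, g5=1, g6=1, g7=1 → 1 — eliminated
  g2 stuck-at-0: g1=0, g2=0 [stuck-at-0], g3=0, g4=0, g5=1, g6=1, g7=1 → 1 — eliminated
Only g6 stuck-at-0 reproduces the observed 0.

g6 stuck-at-0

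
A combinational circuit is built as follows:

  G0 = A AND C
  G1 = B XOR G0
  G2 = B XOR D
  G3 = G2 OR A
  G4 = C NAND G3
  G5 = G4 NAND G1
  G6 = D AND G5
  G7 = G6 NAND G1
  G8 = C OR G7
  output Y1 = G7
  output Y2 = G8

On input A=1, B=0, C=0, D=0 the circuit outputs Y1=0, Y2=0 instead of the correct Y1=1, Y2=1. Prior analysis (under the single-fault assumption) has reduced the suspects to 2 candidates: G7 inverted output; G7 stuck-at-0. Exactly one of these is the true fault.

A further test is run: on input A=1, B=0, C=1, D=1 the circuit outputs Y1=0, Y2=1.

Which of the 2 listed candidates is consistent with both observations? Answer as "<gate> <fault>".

G7 stuck-at-0

Evaluate each candidate on input A=1, B=0, C=1, D=1:
  G7 inverted output: G0=1, G1=1, G2=1, G3=1, G4=0, G5=1, G6=1, G7=1 [inverted output], G8=1 → Y1=1, Y2=1 — eliminated
  G7 stuck-at-0: G0=1, G1=1, G2=1, G3=1, G4=0, G5=1, G6=1, G7=0 [stuck-at-0], G8=1 → Y1=0, Y2=1 — matches
Only G7 stuck-at-0 reproduces the observed Y1=0, Y2=1.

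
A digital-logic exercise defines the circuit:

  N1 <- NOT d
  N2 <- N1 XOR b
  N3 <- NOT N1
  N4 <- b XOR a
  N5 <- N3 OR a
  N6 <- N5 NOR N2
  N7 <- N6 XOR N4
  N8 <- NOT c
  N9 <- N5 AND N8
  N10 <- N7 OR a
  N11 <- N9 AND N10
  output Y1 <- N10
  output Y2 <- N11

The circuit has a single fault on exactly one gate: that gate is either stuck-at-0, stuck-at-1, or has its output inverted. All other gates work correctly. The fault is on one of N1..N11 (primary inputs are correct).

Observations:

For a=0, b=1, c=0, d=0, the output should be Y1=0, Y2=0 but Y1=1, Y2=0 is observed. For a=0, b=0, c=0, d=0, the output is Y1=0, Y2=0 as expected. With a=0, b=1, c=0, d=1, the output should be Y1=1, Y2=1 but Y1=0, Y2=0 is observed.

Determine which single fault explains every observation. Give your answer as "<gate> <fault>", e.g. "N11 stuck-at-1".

Fault-free values for test 1 (a=0, b=1, c=0, d=0): N1=1, N2=0, N3=0, N4=1, N5=0, N6=1, N7=0, N8=1, N9=0, N10=0, N11=0, giving Y1=0, Y2=0. Observed Y1=1, Y2=0.
Test 1: faults giving observed Y1=1, Y2=0 are {N2 stuck-at-1, N2 inverted output, N4 stuck-at-0, N4 inverted output, N6 stuck-at-0, N6 inverted output, N7 stuck-at-1, N7 inverted output, N10 stuck-at-1, N10 inverted output}.
Test 2 (a=0, b=0, c=0, d=0): fault-free N1=1, N2=1, N3=0, N4=0, N5=0, N6=0, N7=0, N8=1, N9=0, N10=0, N11=0 → Y1=0, Y2=0; observed Y1=0, Y2=0. Eliminates N2 inverted output, N4 inverted output, N6 inverted output, N7 stuck-at-1, N7 inverted output, N10 stuck-at-1, N10 inverted output.
Test 3 (a=0, b=1, c=0, d=1): fault-free N1=0, N2=1, N3=1, N4=1, N5=1, N6=0, N7=1, N8=1, N9=1, N10=1, N11=1 → Y1=1, Y2=1; observed Y1=0, Y2=0. Eliminates N2 stuck-at-1, N6 stuck-at-0.
Only N4 stuck-at-0 is consistent with every test.

N4 stuck-at-0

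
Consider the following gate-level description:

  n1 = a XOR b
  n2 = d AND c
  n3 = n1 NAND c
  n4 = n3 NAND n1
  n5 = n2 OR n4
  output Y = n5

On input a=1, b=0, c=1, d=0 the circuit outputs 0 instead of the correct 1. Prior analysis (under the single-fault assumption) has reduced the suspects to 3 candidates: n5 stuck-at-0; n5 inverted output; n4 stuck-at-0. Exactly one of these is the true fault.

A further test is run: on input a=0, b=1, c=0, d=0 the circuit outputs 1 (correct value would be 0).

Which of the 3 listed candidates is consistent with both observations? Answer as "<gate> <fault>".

n5 inverted output

Evaluate each candidate on input a=0, b=1, c=0, d=0:
  n5 stuck-at-0: n1=1, n2=0, n3=1, n4=0, n5=0 [stuck-at-0] → 0 — eliminated
  n5 inverted output: n1=1, n2=0, n3=1, n4=0, n5=1 [inverted output] → 1 — matches
  n4 stuck-at-0: n1=1, n2=0, n3=1, n4=0 [stuck-at-0], n5=0 → 0 — eliminated
Only n5 inverted output reproduces the observed 1.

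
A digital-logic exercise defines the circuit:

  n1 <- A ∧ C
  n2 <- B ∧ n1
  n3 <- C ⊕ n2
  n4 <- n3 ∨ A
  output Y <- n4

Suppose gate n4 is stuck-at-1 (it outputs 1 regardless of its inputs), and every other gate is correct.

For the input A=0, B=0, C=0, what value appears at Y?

Propagate with n4 forced: n1=0, n2=0, n3=0, n4=1 [stuck-at-1].
So Y = 1. (Without the fault it would be 0.)

1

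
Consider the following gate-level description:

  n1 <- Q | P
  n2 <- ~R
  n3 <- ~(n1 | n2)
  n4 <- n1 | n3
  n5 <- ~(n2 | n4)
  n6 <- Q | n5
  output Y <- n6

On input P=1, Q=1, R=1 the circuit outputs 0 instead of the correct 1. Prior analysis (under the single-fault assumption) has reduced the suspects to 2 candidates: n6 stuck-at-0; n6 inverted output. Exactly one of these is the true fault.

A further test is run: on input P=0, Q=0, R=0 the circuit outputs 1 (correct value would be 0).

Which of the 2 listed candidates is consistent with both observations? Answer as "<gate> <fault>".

n6 inverted output

Evaluate each candidate on input P=0, Q=0, R=0:
  n6 stuck-at-0: n1=0, n2=1, n3=0, n4=0, n5=0, n6=0 [stuck-at-0] → 0 — eliminated
  n6 inverted output: n1=0, n2=1, n3=0, n4=0, n5=0, n6=1 [inverted output] → 1 — matches
Only n6 inverted output reproduces the observed 1.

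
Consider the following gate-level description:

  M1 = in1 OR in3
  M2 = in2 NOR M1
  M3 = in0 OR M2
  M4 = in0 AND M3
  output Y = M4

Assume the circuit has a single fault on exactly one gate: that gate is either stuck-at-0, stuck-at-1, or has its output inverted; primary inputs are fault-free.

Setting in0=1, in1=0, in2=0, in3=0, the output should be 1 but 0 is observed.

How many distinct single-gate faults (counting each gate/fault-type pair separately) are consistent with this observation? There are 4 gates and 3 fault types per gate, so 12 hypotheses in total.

Fault-free: M1=0, M2=1, M3=1, M4=1 → 1. Observed 0.
  M1 stuck-at-0: output 1 ✗
  M1 stuck-at-1: output 1 ✗
  M1 inverted output: output 1 ✗
  M2 stuck-at-0: output 1 ✗
  M2 stuck-at-1: output 1 ✗
  M2 inverted output: output 1 ✗
  M3 stuck-at-0: output 0 ✓
  M3 stuck-at-1: output 1 ✗
  M3 inverted output: output 0 ✓
  M4 stuck-at-0: output 0 ✓
  M4 stuck-at-1: output 1 ✗
  M4 inverted output: output 0 ✓
Consistent faults: {M3 stuck-at-0, M3 inverted output, M4 stuck-at-0, M4 inverted output} — 4 in all.

4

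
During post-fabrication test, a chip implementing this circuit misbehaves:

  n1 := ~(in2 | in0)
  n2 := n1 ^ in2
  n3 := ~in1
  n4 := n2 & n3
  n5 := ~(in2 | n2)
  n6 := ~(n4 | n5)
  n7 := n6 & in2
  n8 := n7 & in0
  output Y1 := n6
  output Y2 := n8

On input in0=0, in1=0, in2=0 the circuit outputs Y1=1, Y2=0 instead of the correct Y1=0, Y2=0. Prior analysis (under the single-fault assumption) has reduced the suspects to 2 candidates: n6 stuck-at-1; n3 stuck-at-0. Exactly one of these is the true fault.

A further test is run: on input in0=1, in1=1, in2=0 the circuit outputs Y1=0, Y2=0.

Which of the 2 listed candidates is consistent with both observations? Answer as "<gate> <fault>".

Evaluate each candidate on input in0=1, in1=1, in2=0:
  n6 stuck-at-1: n1=0, n2=0, n3=0, n4=0, n5=1, n6=1 [stuck-at-1], n7=0, n8=0 → Y1=1, Y2=0 — eliminated
  n3 stuck-at-0: n1=0, n2=0, n3=0 [stuck-at-0], n4=0, n5=1, n6=0, n7=0, n8=0 → Y1=0, Y2=0 — matches
Only n3 stuck-at-0 reproduces the observed Y1=0, Y2=0.

n3 stuck-at-0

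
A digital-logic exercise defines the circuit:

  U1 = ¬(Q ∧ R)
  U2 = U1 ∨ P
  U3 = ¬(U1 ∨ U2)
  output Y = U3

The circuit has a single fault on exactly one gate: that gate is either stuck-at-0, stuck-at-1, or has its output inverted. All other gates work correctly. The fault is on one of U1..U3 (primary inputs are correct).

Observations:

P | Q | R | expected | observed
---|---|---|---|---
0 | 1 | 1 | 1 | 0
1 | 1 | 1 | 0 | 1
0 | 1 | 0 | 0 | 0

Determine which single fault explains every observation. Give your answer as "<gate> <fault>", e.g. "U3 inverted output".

U2 inverted output

Fault-free values for test 1 (P=0, Q=1, R=1): U1=0, U2=0, U3=1, giving Y=1. Observed 0.
Test 1: faults giving observed 0 are {U1 stuck-at-1, U1 inverted output, U2 stuck-at-1, U2 inverted output, U3 stuck-at-0, U3 inverted output}.
Test 2 (P=1, Q=1, R=1): fault-free U1=0, U2=1, U3=0 → 0; observed 1. Eliminates U1 stuck-at-1, U1 inverted output, U2 stuck-at-1, U3 stuck-at-0.
Test 3 (P=0, Q=1, R=0): fault-free U1=1, U2=1, U3=0 → 0; observed 0. Eliminates U3 inverted output.
Only U2 inverted output is consistent with every test.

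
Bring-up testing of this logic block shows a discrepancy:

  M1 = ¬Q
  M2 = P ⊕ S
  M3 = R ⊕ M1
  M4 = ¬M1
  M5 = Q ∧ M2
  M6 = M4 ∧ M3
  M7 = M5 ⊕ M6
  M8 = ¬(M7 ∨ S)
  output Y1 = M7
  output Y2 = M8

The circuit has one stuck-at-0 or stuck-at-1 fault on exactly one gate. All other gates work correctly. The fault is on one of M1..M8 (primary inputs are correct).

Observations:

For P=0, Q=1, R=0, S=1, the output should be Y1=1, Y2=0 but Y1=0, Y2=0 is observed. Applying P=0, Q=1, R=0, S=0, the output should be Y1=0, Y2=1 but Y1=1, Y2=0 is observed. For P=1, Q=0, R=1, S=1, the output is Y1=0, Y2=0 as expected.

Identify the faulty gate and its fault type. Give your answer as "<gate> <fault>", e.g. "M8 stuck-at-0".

M3 stuck-at-1

Fault-free values for test 1 (P=0, Q=1, R=0, S=1): M1=0, M2=1, M3=0, M4=1, M5=1, M6=0, M7=1, M8=0, giving Y1=1, Y2=0. Observed Y1=0, Y2=0.
Test 1: faults giving observed Y1=0, Y2=0 are {M2 stuck-at-0, M3 stuck-at-1, M5 stuck-at-0, M6 stuck-at-1, M7 stuck-at-0}.
Test 2 (P=0, Q=1, R=0, S=0): fault-free M1=0, M2=0, M3=0, M4=1, M5=0, M6=0, M7=0, M8=1 → Y1=0, Y2=1; observed Y1=1, Y2=0. Eliminates M2 stuck-at-0, M5 stuck-at-0, M7 stuck-at-0.
Test 3 (P=1, Q=0, R=1, S=1): fault-free M1=1, M2=0, M3=0, M4=0, M5=0, M6=0, M7=0, M8=0 → Y1=0, Y2=0; observed Y1=0, Y2=0. Eliminates M6 stuck-at-1.
Only M3 stuck-at-1 is consistent with every test.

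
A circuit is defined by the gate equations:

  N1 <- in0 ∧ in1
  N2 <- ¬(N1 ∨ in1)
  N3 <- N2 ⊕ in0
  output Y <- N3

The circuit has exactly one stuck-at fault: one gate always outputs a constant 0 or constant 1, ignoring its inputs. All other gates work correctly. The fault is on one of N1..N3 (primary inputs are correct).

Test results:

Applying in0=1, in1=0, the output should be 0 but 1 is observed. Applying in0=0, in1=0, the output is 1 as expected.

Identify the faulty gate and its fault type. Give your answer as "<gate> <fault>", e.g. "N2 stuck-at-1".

N3 stuck-at-1

Fault-free values for test 1 (in0=1, in1=0): N1=0, N2=1, N3=0, giving Y=0. Observed 1.
Test 1: faults giving observed 1 are {N1 stuck-at-1, N2 stuck-at-0, N3 stuck-at-1}.
Test 2 (in0=0, in1=0): fault-free N1=0, N2=1, N3=1 → 1; observed 1. Eliminates N1 stuck-at-1, N2 stuck-at-0.
Only N3 stuck-at-1 is consistent with every test.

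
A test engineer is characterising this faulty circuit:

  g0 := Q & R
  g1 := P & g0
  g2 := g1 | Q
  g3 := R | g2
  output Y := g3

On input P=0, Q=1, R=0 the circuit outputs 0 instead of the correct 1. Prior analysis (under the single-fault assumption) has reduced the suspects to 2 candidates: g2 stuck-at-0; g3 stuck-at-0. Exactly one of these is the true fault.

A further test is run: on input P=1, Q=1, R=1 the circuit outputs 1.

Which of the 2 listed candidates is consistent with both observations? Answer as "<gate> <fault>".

Evaluate each candidate on input P=1, Q=1, R=1:
  g2 stuck-at-0: g0=1, g1=1, g2=0 [stuck-at-0], g3=1 → 1 — matches
  g3 stuck-at-0: g0=1, g1=1, g2=1, g3=0 [stuck-at-0] → 0 — eliminated
Only g2 stuck-at-0 reproduces the observed 1.

g2 stuck-at-0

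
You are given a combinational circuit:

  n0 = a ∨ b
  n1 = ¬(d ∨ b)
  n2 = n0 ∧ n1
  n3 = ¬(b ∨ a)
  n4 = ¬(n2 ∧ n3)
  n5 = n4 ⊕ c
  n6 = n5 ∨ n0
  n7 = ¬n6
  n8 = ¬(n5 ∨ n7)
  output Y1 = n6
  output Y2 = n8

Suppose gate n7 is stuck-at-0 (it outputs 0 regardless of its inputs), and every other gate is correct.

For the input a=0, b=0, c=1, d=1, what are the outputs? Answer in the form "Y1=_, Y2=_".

Propagate with n7 forced: n0=0, n1=0, n2=0, n3=1, n4=1, n5=0, n6=0, n7=0 [stuck-at-0], n8=1.
So the outputs are Y1=0, Y2=1. (Without the fault they would be Y1=0, Y2=0.)

Y1=0, Y2=1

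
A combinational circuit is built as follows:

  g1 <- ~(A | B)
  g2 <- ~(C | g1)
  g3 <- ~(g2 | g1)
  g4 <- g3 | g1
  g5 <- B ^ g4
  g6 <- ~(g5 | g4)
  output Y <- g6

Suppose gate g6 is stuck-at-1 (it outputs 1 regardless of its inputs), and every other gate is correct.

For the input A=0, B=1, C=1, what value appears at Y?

Propagate with g6 forced: g1=0, g2=0, g3=1, g4=1, g5=0, g6=1 [stuck-at-1].
So Y = 1. (Without the fault it would be 0.)

1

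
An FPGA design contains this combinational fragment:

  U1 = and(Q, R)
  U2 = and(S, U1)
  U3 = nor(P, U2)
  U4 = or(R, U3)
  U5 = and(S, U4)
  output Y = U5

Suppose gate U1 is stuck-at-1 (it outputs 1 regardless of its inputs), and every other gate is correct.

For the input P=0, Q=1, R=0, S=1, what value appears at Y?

0

Propagate with U1 forced: U1=1 [stuck-at-1], U2=1, U3=0, U4=0, U5=0.
So Y = 0. (Without the fault it would be 1.)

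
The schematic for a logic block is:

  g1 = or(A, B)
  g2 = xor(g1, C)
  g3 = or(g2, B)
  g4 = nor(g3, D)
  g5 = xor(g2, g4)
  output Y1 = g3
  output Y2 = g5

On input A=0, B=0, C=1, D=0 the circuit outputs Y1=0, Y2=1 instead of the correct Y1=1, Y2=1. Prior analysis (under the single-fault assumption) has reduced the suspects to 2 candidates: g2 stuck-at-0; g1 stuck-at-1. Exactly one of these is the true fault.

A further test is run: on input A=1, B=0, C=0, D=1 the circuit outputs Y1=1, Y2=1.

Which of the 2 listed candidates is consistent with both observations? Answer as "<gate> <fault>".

Evaluate each candidate on input A=1, B=0, C=0, D=1:
  g2 stuck-at-0: g1=1, g2=0 [stuck-at-0], g3=0, g4=0, g5=0 → Y1=0, Y2=0 — eliminated
  g1 stuck-at-1: g1=1 [stuck-at-1], g2=1, g3=1, g4=0, g5=1 → Y1=1, Y2=1 — matches
Only g1 stuck-at-1 reproduces the observed Y1=1, Y2=1.

g1 stuck-at-1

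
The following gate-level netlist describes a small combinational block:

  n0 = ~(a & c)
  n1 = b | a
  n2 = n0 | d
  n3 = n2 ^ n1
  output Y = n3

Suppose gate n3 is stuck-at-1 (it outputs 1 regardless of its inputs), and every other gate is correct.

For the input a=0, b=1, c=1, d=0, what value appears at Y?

1

Propagate with n3 forced: n0=1, n1=1, n2=1, n3=1 [stuck-at-1].
So Y = 1. (Without the fault it would be 0.)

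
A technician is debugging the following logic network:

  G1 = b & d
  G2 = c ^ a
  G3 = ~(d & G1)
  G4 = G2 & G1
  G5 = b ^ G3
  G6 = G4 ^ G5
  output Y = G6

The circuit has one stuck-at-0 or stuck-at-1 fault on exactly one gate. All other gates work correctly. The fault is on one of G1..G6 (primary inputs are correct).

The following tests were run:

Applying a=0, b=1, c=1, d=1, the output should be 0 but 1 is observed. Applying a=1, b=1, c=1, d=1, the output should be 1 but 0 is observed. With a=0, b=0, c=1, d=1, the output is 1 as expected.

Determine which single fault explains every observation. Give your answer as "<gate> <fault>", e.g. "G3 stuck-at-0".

G3 stuck-at-1

Fault-free values for test 1 (a=0, b=1, c=1, d=1): G1=1, G2=1, G3=0, G4=1, G5=1, G6=0, giving Y=0. Observed 1.
Test 1: faults giving observed 1 are {G2 stuck-at-0, G3 stuck-at-1, G4 stuck-at-0, G5 stuck-at-0, G6 stuck-at-1}.
Test 2 (a=1, b=1, c=1, d=1): fault-free G1=1, G2=0, G3=0, G4=0, G5=1, G6=1 → 1; observed 0. Eliminates G2 stuck-at-0, G4 stuck-at-0, G6 stuck-at-1.
Test 3 (a=0, b=0, c=1, d=1): fault-free G1=0, G2=1, G3=1, G4=0, G5=1, G6=1 → 1; observed 1. Eliminates G5 stuck-at-0.
Only G3 stuck-at-1 is consistent with every test.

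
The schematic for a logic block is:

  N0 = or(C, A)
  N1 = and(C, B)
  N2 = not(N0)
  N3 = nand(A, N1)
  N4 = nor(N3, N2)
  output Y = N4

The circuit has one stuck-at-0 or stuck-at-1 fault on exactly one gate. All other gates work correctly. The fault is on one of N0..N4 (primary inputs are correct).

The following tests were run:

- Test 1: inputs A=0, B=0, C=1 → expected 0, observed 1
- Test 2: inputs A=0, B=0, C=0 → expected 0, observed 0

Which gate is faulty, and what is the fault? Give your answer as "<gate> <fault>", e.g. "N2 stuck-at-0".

Fault-free values for test 1 (A=0, B=0, C=1): N0=1, N1=0, N2=0, N3=1, N4=0, giving Y=0. Observed 1.
Test 1: faults giving observed 1 are {N3 stuck-at-0, N4 stuck-at-1}.
Test 2 (A=0, B=0, C=0): fault-free N0=0, N1=0, N2=1, N3=1, N4=0 → 0; observed 0. Eliminates N4 stuck-at-1.
Only N3 stuck-at-0 is consistent with every test.

N3 stuck-at-0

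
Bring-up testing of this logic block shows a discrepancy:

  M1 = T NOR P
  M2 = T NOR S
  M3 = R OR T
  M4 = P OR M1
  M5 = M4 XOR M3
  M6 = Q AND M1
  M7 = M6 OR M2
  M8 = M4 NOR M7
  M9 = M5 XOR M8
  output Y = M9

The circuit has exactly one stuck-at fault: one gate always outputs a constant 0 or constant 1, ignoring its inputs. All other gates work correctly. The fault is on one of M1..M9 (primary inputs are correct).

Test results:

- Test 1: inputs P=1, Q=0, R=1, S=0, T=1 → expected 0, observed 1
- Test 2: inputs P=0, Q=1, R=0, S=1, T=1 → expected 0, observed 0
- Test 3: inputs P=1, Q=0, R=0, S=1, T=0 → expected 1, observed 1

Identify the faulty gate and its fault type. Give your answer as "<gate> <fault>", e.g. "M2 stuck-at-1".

M5 stuck-at-1

Fault-free values for test 1 (P=1, Q=0, R=1, S=0, T=1): M1=0, M2=0, M3=1, M4=1, M5=0, M6=0, M7=0, M8=0, M9=0, giving Y=0. Observed 1.
Test 1: faults giving observed 1 are {M3 stuck-at-0, M5 stuck-at-1, M8 stuck-at-1, M9 stuck-at-1}.
Test 2 (P=0, Q=1, R=0, S=1, T=1): fault-free M1=0, M2=0, M3=1, M4=0, M5=1, M6=0, M7=0, M8=1, M9=0 → 0; observed 0. Eliminates M3 stuck-at-0, M9 stuck-at-1.
Test 3 (P=1, Q=0, R=0, S=1, T=0): fault-free M1=0, M2=0, M3=0, M4=1, M5=1, M6=0, M7=0, M8=0, M9=1 → 1; observed 1. Eliminates M8 stuck-at-1.
Only M5 stuck-at-1 is consistent with every test.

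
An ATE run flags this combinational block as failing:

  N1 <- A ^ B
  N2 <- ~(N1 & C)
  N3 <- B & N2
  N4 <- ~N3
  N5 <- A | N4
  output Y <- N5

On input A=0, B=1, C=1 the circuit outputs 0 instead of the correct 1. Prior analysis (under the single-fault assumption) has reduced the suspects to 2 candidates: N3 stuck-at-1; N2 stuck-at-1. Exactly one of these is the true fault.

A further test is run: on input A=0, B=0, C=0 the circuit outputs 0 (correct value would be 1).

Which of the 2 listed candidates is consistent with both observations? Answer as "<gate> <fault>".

Evaluate each candidate on input A=0, B=0, C=0:
  N3 stuck-at-1: N1=0, N2=1, N3=1 [stuck-at-1], N4=0, N5=0 → 0 — matches
  N2 stuck-at-1: N1=0, N2=1 [stuck-at-1], N3=0, N4=1, N5=1 → 1 — eliminated
Only N3 stuck-at-1 reproduces the observed 0.

N3 stuck-at-1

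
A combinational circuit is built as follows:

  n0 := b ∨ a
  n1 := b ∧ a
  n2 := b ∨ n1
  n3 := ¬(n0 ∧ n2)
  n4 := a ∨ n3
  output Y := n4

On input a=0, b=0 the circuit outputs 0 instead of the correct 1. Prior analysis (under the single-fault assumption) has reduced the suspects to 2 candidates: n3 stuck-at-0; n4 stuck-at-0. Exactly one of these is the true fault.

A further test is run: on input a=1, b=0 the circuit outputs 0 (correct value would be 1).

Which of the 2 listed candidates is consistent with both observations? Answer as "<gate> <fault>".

Evaluate each candidate on input a=1, b=0:
  n3 stuck-at-0: n0=1, n1=0, n2=0, n3=0 [stuck-at-0], n4=1 → 1 — eliminated
  n4 stuck-at-0: n0=1, n1=0, n2=0, n3=1, n4=0 [stuck-at-0] → 0 — matches
Only n4 stuck-at-0 reproduces the observed 0.

n4 stuck-at-0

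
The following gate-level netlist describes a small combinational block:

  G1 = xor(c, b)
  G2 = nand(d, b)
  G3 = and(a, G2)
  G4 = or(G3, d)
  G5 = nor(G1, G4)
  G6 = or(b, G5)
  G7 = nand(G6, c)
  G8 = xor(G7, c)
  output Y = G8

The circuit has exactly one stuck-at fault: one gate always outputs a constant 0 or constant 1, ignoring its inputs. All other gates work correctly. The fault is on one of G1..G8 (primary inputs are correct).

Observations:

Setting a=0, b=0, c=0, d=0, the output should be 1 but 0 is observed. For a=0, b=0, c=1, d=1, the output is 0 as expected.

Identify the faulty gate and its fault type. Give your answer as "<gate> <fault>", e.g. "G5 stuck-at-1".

G8 stuck-at-0

Fault-free values for test 1 (a=0, b=0, c=0, d=0): G1=0, G2=1, G3=0, G4=0, G5=1, G6=1, G7=1, G8=1, giving Y=1. Observed 0.
Test 1: faults giving observed 0 are {G7 stuck-at-0, G8 stuck-at-0}.
Test 2 (a=0, b=0, c=1, d=1): fault-free G1=1, G2=1, G3=0, G4=1, G5=0, G6=0, G7=1, G8=0 → 0; observed 0. Eliminates G7 stuck-at-0.
Only G8 stuck-at-0 is consistent with every test.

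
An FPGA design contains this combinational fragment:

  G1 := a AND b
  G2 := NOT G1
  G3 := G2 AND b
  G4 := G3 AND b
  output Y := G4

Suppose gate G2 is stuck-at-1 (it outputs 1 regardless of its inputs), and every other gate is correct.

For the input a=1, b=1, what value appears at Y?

Propagate with G2 forced: G1=1, G2=1 [stuck-at-1], G3=1, G4=1.
So Y = 1. (Without the fault it would be 0.)

1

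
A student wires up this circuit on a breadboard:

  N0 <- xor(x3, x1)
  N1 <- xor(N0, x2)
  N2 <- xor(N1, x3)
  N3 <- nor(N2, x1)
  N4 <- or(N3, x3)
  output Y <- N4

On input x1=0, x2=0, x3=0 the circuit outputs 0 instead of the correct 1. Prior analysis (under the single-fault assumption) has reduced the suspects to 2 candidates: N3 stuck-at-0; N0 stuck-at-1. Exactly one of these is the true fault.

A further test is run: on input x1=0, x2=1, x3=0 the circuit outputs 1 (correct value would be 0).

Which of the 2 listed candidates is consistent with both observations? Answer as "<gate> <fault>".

Evaluate each candidate on input x1=0, x2=1, x3=0:
  N3 stuck-at-0: N0=0, N1=1, N2=1, N3=0 [stuck-at-0], N4=0 → 0 — eliminated
  N0 stuck-at-1: N0=1 [stuck-at-1], N1=0, N2=0, N3=1, N4=1 → 1 — matches
Only N0 stuck-at-1 reproduces the observed 1.

N0 stuck-at-1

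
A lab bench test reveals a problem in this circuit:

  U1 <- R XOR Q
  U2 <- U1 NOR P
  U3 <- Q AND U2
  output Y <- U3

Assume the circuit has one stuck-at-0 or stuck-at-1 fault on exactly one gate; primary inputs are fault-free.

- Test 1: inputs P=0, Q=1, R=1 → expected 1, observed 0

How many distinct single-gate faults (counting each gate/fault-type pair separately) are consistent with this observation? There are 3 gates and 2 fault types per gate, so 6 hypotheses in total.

Fault-free: U1=0, U2=1, U3=1 → 1. Observed 0.
  U1 stuck-at-0: output 1 ✗
  U1 stuck-at-1: output 0 ✓
  U2 stuck-at-0: output 0 ✓
  U2 stuck-at-1: output 1 ✗
  U3 stuck-at-0: output 0 ✓
  U3 stuck-at-1: output 1 ✗
Consistent faults: {U1 stuck-at-1, U2 stuck-at-0, U3 stuck-at-0} — 3 in all.

3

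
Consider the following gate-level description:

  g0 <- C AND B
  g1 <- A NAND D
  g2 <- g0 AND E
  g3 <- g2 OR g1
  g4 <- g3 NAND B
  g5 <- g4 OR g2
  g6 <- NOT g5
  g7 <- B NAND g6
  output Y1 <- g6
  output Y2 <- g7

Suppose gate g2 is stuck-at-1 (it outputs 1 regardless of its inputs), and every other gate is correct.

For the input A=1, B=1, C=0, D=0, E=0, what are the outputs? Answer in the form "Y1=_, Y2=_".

Propagate with g2 forced: g0=0, g1=1, g2=1 [stuck-at-1], g3=1, g4=0, g5=1, g6=0, g7=1.
So the outputs are Y1=0, Y2=1. (Without the fault they would be Y1=1, Y2=0.)

Y1=0, Y2=1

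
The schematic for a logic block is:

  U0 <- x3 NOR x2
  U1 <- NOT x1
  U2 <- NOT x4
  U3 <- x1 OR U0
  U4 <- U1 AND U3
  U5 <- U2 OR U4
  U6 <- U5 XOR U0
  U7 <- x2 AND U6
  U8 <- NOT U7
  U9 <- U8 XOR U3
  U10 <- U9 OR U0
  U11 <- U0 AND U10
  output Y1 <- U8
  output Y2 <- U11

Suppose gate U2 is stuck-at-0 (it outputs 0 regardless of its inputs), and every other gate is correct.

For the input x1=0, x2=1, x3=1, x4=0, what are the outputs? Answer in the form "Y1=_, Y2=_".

Propagate with U2 forced: U0=0, U1=1, U2=0 [stuck-at-0], U3=0, U4=0, U5=0, U6=0, U7=0, U8=1, U9=1, U10=1, U11=0.
So the outputs are Y1=1, Y2=0. (Without the fault they would be Y1=0, Y2=0.)

Y1=1, Y2=0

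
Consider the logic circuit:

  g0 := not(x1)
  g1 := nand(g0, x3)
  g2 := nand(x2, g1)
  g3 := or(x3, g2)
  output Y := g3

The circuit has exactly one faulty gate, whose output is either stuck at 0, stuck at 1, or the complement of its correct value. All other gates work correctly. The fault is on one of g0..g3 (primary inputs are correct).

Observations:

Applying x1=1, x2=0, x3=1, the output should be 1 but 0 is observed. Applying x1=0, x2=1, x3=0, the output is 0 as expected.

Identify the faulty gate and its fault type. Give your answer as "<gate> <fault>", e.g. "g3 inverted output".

g3 stuck-at-0

Fault-free values for test 1 (x1=1, x2=0, x3=1): g0=0, g1=1, g2=1, g3=1, giving Y=1. Observed 0.
Test 1: faults giving observed 0 are {g3 stuck-at-0, g3 inverted output}.
Test 2 (x1=0, x2=1, x3=0): fault-free g0=1, g1=1, g2=0, g3=0 → 0; observed 0. Eliminates g3 inverted output.
Only g3 stuck-at-0 is consistent with every test.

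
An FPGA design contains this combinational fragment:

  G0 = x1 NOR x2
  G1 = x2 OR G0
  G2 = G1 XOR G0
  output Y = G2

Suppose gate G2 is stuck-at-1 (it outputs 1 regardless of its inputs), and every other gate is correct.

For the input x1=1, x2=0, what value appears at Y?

Propagate with G2 forced: G0=0, G1=0, G2=1 [stuck-at-1].
So Y = 1. (Without the fault it would be 0.)

1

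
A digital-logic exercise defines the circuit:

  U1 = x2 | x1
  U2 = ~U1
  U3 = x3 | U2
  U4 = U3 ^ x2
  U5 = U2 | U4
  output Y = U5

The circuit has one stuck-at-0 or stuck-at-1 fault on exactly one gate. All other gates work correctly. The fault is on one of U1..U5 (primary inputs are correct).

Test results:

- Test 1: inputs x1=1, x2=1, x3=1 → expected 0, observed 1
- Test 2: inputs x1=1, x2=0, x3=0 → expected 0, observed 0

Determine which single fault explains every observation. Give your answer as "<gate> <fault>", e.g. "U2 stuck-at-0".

Fault-free values for test 1 (x1=1, x2=1, x3=1): U1=1, U2=0, U3=1, U4=0, U5=0, giving Y=0. Observed 1.
Test 1: faults giving observed 1 are {U1 stuck-at-0, U2 stuck-at-1, U3 stuck-at-0, U4 stuck-at-1, U5 stuck-at-1}.
Test 2 (x1=1, x2=0, x3=0): fault-free U1=1, U2=0, U3=0, U4=0, U5=0 → 0; observed 0. Eliminates U1 stuck-at-0, U2 stuck-at-1, U4 stuck-at-1, U5 stuck-at-1.
Only U3 stuck-at-0 is consistent with every test.

U3 stuck-at-0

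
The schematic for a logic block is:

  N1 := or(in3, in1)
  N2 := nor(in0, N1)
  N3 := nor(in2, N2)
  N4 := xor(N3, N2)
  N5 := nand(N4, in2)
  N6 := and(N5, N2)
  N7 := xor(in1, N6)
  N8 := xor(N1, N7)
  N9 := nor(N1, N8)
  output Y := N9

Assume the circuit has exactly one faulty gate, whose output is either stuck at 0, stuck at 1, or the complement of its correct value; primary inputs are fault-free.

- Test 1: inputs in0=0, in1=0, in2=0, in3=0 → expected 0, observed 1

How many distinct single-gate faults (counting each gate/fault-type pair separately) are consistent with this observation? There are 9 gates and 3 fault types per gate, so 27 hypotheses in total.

12

Fault-free: N1=0, N2=1, N3=0, N4=1, N5=1, N6=1, N7=1, N8=1, N9=0 → 0. Observed 1.
  N1: none of the 3 fault types match ✗
  N2: stuck-at-0, inverted output ✓; others ✗
  N3: none of the 3 fault types match ✗
  N4: none of the 3 fault types match ✗
  N5: stuck-at-0, inverted output ✓; others ✗
  N6: stuck-at-0, inverted output ✓; others ✗
  N7: stuck-at-0, inverted output ✓; others ✗
  N8: stuck-at-0, inverted output ✓; others ✗
  N9: stuck-at-1, inverted output ✓; others ✗
Consistent faults: {N2 stuck-at-0, N2 inverted output, N5 stuck-at-0, N5 inverted output, N6 stuck-at-0, N6 inverted output, N7 stuck-at-0, N7 inverted output, N8 stuck-at-0, N8 inverted output, N9 stuck-at-1, N9 inverted output} — 12 in all.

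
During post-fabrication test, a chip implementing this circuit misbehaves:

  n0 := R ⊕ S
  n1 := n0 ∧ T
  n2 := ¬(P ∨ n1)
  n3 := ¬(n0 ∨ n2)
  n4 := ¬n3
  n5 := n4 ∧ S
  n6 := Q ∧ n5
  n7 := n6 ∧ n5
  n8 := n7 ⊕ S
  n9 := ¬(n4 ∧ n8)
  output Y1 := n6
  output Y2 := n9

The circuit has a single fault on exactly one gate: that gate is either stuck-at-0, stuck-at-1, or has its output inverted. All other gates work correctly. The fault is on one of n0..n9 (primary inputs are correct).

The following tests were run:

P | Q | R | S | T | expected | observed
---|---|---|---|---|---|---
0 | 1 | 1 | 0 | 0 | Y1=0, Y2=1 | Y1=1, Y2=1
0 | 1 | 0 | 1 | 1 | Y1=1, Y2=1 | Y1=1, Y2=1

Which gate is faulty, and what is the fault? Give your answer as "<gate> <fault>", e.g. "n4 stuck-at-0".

Fault-free values for test 1 (P=0, Q=1, R=1, S=0, T=0): n0=1, n1=0, n2=1, n3=0, n4=1, n5=0, n6=0, n7=0, n8=0, n9=1, giving Y1=0, Y2=1. Observed Y1=1, Y2=1.
Test 1: faults giving observed Y1=1, Y2=1 are {n6 stuck-at-1, n6 inverted output}.
Test 2 (P=0, Q=1, R=0, S=1, T=1): fault-free n0=1, n1=1, n2=0, n3=0, n4=1, n5=1, n6=1, n7=1, n8=0, n9=1 → Y1=1, Y2=1; observed Y1=1, Y2=1. Eliminates n6 inverted output.
Only n6 stuck-at-1 is consistent with every test.

n6 stuck-at-1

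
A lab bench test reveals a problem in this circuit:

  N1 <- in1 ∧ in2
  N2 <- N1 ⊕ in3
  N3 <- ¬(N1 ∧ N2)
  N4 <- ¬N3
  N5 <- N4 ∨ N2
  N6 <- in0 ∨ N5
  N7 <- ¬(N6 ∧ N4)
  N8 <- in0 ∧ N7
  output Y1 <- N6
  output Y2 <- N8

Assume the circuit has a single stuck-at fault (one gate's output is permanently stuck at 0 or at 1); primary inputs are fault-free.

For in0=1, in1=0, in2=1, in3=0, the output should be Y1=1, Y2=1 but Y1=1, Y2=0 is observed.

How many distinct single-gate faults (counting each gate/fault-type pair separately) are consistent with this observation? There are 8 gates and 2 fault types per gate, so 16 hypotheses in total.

Fault-free: N1=0, N2=0, N3=1, N4=0, N5=0, N6=1, N7=1, N8=1 → Y1=1, Y2=1. Observed Y1=1, Y2=0.
  N1: stuck-at-1 ✓; others ✗
  N2: none of the 2 fault types match ✗
  N3: stuck-at-0 ✓; others ✗
  N4: stuck-at-1 ✓; others ✗
  N5: none of the 2 fault types match ✗
  N6: none of the 2 fault types match ✗
  N7: stuck-at-0 ✓; others ✗
  N8: stuck-at-0 ✓; others ✗
Consistent faults: {N1 stuck-at-1, N3 stuck-at-0, N4 stuck-at-1, N7 stuck-at-0, N8 stuck-at-0} — 5 in all.

5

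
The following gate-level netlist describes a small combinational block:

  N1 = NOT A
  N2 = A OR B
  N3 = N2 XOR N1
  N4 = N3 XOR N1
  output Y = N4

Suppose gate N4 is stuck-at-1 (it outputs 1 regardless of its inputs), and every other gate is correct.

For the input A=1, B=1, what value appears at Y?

1

Propagate with N4 forced: N1=0, N2=1, N3=1, N4=1 [stuck-at-1].
So Y = 1. (Same as the fault-free value — the fault is masked on this input.)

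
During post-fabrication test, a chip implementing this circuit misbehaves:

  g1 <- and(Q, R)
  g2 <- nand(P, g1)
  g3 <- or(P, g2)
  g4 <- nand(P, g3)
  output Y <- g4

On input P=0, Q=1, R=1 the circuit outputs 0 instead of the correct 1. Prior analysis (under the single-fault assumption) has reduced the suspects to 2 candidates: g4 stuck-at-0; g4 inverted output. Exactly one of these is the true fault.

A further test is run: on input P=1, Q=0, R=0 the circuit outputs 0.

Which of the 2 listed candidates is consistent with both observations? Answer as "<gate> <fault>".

Evaluate each candidate on input P=1, Q=0, R=0:
  g4 stuck-at-0: g1=0, g2=1, g3=1, g4=0 [stuck-at-0] → 0 — matches
  g4 inverted output: g1=0, g2=1, g3=1, g4=1 [inverted output] → 1 — eliminated
Only g4 stuck-at-0 reproduces the observed 0.

g4 stuck-at-0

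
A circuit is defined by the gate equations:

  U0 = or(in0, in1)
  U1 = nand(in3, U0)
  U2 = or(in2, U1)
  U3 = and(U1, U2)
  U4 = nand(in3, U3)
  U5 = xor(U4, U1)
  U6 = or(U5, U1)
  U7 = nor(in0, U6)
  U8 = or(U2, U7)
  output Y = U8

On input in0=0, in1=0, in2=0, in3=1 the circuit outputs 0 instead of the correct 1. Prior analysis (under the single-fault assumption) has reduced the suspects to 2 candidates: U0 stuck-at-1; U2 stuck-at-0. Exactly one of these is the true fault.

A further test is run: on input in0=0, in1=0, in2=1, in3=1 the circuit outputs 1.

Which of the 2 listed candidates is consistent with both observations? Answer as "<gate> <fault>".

U0 stuck-at-1

Evaluate each candidate on input in0=0, in1=0, in2=1, in3=1:
  U0 stuck-at-1: U0=1 [stuck-at-1], U1=0, U2=1, U3=0, U4=1, U5=1, U6=1, U7=0, U8=1 → 1 — matches
  U2 stuck-at-0: U0=0, U1=1, U2=0 [stuck-at-0], U3=0, U4=1, U5=0, U6=1, U7=0, U8=0 → 0 — eliminated
Only U0 stuck-at-1 reproduces the observed 1.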